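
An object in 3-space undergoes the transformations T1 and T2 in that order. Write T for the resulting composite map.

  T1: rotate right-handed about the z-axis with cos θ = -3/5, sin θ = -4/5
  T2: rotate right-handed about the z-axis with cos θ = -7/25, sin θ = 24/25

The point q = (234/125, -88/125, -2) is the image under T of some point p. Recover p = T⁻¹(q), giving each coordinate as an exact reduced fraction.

p = (2, 0, -2)

T1 = [-3/5 4/5 0 0; -4/5 -3/5 0 0; 0 0 1 0; 0 0 0 1]
T2·T1 = [117/125 44/125 0 0; -44/125 117/125 0 0; 0 0 1 0; 0 0 0 1]
det M = 1; M⁻¹ = [117/125 -44/125 0 0; 44/125 117/125 0 0; 0 0 1 0; 0 0 0 1]
M⁻¹ · (234/125, -88/125, -2)ᵀ = (2, 0, -2)ᵀ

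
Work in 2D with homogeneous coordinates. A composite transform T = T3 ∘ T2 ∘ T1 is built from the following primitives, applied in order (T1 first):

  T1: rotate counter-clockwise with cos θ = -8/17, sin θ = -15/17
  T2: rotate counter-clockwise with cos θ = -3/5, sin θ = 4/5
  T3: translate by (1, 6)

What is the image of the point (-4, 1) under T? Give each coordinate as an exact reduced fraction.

T1 rotate counter-clockwise with cos θ = -8/17, sin θ = -15/17: (-4, 1) → (47/17, 52/17)
T2 rotate counter-clockwise with cos θ = -3/5, sin θ = 4/5: (47/17, 52/17) → (-349/85, 32/85)
T3 translate by (1, 6): (-349/85, 32/85) → (-264/85, 542/85)

T(p) = (-264/85, 542/85)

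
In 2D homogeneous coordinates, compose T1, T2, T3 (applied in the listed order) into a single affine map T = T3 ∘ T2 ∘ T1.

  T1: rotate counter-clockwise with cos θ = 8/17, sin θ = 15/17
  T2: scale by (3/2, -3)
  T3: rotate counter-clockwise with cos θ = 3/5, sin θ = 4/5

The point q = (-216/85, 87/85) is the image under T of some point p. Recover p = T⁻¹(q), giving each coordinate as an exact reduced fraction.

p = (-1, 0)

T1 = [8/17 -15/17 0; 15/17 8/17 0; 0 0 1]
T2·T1 = [12/17 -45/34 0; -45/17 -24/17 0; 0 0 1]
T3·…·T1 = [216/85 57/170 0; -87/85 -162/85 0; 0 0 1]
det M = -9/2; M⁻¹ = [36/85 19/255 0; -58/255 -48/85 0; 0 0 1]
M⁻¹ · (-216/85, 87/85)ᵀ = (-1, 0)ᵀ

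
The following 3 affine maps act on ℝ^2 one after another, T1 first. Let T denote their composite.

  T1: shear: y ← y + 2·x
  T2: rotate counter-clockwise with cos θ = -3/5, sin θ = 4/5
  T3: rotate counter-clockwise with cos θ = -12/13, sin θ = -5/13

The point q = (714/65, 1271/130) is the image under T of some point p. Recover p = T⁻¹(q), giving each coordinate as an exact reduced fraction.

T1 = [1 0 0; 2 1 0; 0 0 1]
T2·T1 = [-11/5 -4/5 0; -2/5 -3/5 0; 0 0 1]
T3·…·T1 = [122/65 33/65 0; 79/65 56/65 0; 0 0 1]
det M = 1; M⁻¹ = [56/65 -33/65 0; -79/65 122/65 0; 0 0 1]
M⁻¹ · (714/65, 1271/130)ᵀ = (9/2, 5)ᵀ

p = (9/2, 5)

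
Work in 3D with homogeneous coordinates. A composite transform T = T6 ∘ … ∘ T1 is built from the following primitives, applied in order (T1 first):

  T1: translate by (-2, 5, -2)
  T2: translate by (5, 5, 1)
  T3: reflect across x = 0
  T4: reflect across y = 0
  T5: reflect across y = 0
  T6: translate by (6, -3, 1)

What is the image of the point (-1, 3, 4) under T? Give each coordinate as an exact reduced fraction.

T(p) = (4, 10, 4)

T1 translate by (-2, 5, -2): (-1, 3, 4) → (-3, 8, 2)
T2 translate by (5, 5, 1): (-3, 8, 2) → (2, 13, 3)
T3 reflect across x = 0: (2, 13, 3) → (-2, 13, 3)
T4 reflect across y = 0: (-2, 13, 3) → (-2, -13, 3)
T5 reflect across y = 0: (-2, -13, 3) → (-2, 13, 3)
T6 translate by (6, -3, 1): (-2, 13, 3) → (4, 10, 4)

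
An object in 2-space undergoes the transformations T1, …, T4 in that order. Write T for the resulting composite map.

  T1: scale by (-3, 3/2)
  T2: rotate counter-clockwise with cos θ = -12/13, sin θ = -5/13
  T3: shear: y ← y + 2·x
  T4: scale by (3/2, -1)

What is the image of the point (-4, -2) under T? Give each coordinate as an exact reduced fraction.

T(p) = (-477/26, 342/13)

T1 scale by (-3, 3/2): (-4, -2) → (12, -3)
T2 rotate counter-clockwise with cos θ = -12/13, sin θ = -5/13: (12, -3) → (-159/13, -24/13)
T3 shear: y ← y + 2·x: (-159/13, -24/13) → (-159/13, -342/13)
T4 scale by (3/2, -1): (-159/13, -342/13) → (-477/26, 342/13)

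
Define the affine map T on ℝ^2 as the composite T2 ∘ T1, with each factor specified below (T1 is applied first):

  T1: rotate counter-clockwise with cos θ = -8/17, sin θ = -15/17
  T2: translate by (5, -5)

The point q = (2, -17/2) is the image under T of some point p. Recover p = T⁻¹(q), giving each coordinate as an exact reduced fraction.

p = (9/2, -1)

T1 = [-8/17 15/17 0; -15/17 -8/17 0; 0 0 1]
T2·T1 = [-8/17 15/17 5; -15/17 -8/17 -5; 0 0 1]
det M = 1; M⁻¹ = [-8/17 -15/17 -35/17; 15/17 -8/17 -115/17; 0 0 1]
M⁻¹ · (2, -17/2)ᵀ = (9/2, -1)ᵀ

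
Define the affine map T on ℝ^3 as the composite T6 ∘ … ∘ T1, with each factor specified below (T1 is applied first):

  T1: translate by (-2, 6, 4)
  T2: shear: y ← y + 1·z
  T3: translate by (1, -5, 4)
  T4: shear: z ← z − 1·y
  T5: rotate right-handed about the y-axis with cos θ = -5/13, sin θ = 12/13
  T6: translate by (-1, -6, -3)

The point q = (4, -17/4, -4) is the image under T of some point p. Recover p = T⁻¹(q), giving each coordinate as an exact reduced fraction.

T1 = [1 0 0 -2; 0 1 0 6; 0 0 1 4; 0 0 0 1]
T2·T1 = [1 0 0 -2; 0 1 1 10; 0 0 1 4; 0 0 0 1]
T3·…·T1 = [1 0 0 -1; 0 1 1 5; 0 0 1 8; 0 0 0 1]
T4·…·T1 = [1 0 0 -1; 0 1 1 5; 0 -1 0 3; 0 0 0 1]
T5·…·T1 = [-5/13 -12/13 0 41/13; 0 1 1 5; -12/13 5/13 0 -3/13; 0 0 0 1]
T6·…·T1 = [-5/13 -12/13 0 28/13; 0 1 1 -1; -12/13 5/13 0 -42/13; 0 0 0 1]
det M = 1; M⁻¹ = [-5/13 0 -12/13 -28/13; -12/13 0 5/13 42/13; 12/13 1 -5/13 -29/13; 0 0 0 1]
M⁻¹ · (4, -17/4, -4)ᵀ = (0, -2, -5/4)ᵀ

p = (0, -2, -5/4)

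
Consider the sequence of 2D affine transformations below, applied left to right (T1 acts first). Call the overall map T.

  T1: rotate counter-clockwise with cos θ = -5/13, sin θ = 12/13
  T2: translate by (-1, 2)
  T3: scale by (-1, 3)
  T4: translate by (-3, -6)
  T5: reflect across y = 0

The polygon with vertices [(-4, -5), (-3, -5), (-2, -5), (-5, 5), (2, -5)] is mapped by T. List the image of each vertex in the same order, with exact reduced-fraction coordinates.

image vertices: (-106/13, 69/13), (-101/13, 33/13), (-96/13, -3/13), (9/13, 255/13), (-76/13, -147/13)

T1 rotate counter-clockwise with cos θ = -5/13, sin θ = 12/13: (-4, -5) → (80/13, -23/13); (-3, -5) → (75/13, -11/13); (-2, -5) → (70/13, 1/13); (-5, 5) → (-35/13, -85/13); (2, -5) → (50/13, 49/13)
T2 translate by (-1, 2): (80/13, -23/13) → (67/13, 3/13); (75/13, -11/13) → (62/13, 15/13); (70/13, 1/13) → (57/13, 27/13); (-35/13, -85/13) → (-48/13, -59/13); (50/13, 49/13) → (37/13, 75/13)
T3 scale by (-1, 3): (67/13, 3/13) → (-67/13, 9/13); (62/13, 15/13) → (-62/13, 45/13); (57/13, 27/13) → (-57/13, 81/13); (-48/13, -59/13) → (48/13, -177/13); (37/13, 75/13) → (-37/13, 225/13)
T4 translate by (-3, -6): (-67/13, 9/13) → (-106/13, -69/13); (-62/13, 45/13) → (-101/13, -33/13); (-57/13, 81/13) → (-96/13, 3/13); (48/13, -177/13) → (9/13, -255/13); (-37/13, 225/13) → (-76/13, 147/13)
T5 reflect across y = 0: (-106/13, -69/13) → (-106/13, 69/13); (-101/13, -33/13) → (-101/13, 33/13); (-96/13, 3/13) → (-96/13, -3/13); (9/13, -255/13) → (9/13, 255/13); (-76/13, 147/13) → (-76/13, -147/13)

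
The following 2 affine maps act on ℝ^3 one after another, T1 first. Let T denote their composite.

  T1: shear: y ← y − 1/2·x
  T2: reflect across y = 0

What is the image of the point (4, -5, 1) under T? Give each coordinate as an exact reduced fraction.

T1 shear: y ← y − 1/2·x: (4, -5, 1) → (4, -7, 1)
T2 reflect across y = 0: (4, -7, 1) → (4, 7, 1)

T(p) = (4, 7, 1)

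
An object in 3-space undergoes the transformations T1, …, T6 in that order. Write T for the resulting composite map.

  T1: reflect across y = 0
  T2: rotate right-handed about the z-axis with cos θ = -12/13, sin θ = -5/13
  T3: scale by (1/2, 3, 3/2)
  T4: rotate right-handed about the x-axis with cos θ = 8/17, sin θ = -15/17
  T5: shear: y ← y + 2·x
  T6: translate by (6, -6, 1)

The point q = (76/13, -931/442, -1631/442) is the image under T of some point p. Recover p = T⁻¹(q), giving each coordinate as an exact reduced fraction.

T1 = [1 0 0 0; 0 -1 0 0; 0 0 1 0; 0 0 0 1]
T2·T1 = [-12/13 -5/13 0 0; -5/13 12/13 0 0; 0 0 1 0; 0 0 0 1]
T3·…·T1 = [-6/13 -5/26 0 0; -15/13 36/13 0 0; 0 0 3/2 0; 0 0 0 1]
T4·…·T1 = [-6/13 -5/26 0 0; -120/221 288/221 45/34 0; 225/221 -540/221 12/17 0; 0 0 0 1]
T5·…·T1 = [-6/13 -5/26 0 0; -324/221 203/221 45/34 0; 225/221 -540/221 12/17 0; 0 0 0 1]
T6·…·T1 = [-6/13 -5/26 0 6; -324/221 203/221 45/34 -6; 225/221 -540/221 12/17 1; 0 0 0 1]
det M = -9/4; M⁻¹ = [-88/51 -40/663 25/221 2183/221; -18/17 32/221 -60/221 1656/221; -20/17 10/17 16/51 524/51; 0 0 0 1]
M⁻¹ · (76/13, -931/442, -1631/442)ᵀ = (-1/2, 2, 1)ᵀ

p = (-1/2, 2, 1)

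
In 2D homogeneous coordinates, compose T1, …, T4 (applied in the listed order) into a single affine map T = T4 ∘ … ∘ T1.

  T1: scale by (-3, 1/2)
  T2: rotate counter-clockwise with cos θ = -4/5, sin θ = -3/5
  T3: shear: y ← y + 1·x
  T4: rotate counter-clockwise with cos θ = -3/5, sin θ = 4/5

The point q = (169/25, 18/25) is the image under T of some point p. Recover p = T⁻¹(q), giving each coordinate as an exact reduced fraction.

T1 = [-3 0 0; 0 1/2 0; 0 0 1]
T2·T1 = [12/5 3/10 0; 9/5 -2/5 0; 0 0 1]
T3·…·T1 = [12/5 3/10 0; 21/5 -1/10 0; 0 0 1]
T4·…·T1 = [-24/5 -1/10 0; -3/5 3/10 0; 0 0 1]
det M = -3/2; M⁻¹ = [-1/5 -1/15 0; -2/5 16/5 0; 0 0 1]
M⁻¹ · (169/25, 18/25)ᵀ = (-7/5, -2/5)ᵀ

p = (-7/5, -2/5)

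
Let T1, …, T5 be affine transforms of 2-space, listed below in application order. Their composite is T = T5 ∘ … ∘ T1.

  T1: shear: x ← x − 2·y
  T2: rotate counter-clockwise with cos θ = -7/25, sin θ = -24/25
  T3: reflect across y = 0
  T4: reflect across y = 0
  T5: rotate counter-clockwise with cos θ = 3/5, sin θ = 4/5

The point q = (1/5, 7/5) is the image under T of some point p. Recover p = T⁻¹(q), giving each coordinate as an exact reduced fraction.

p = (1, 1)

T1 = [1 -2 0; 0 1 0; 0 0 1]
T2·T1 = [-7/25 38/25 0; -24/25 41/25 0; 0 0 1]
T3·…·T1 = [-7/25 38/25 0; 24/25 -41/25 0; 0 0 1]
T4·…·T1 = [-7/25 38/25 0; -24/25 41/25 0; 0 0 1]
T5·…·T1 = [3/5 -2/5 0; -4/5 11/5 0; 0 0 1]
det M = 1; M⁻¹ = [11/5 2/5 0; 4/5 3/5 0; 0 0 1]
M⁻¹ · (1/5, 7/5)ᵀ = (1, 1)ᵀ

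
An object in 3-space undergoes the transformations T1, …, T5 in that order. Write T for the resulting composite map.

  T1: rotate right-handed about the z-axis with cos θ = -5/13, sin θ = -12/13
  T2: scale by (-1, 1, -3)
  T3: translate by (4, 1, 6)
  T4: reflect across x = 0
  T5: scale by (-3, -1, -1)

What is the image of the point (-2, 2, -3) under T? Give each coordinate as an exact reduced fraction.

T1 rotate right-handed about the z-axis with cos θ = -5/13, sin θ = -12/13: (-2, 2, -3) → (34/13, 14/13, -3)
T2 scale by (-1, 1, -3): (34/13, 14/13, -3) → (-34/13, 14/13, 9)
T3 translate by (4, 1, 6): (-34/13, 14/13, 9) → (18/13, 27/13, 15)
T4 reflect across x = 0: (18/13, 27/13, 15) → (-18/13, 27/13, 15)
T5 scale by (-3, -1, -1): (-18/13, 27/13, 15) → (54/13, -27/13, -15)

T(p) = (54/13, -27/13, -15)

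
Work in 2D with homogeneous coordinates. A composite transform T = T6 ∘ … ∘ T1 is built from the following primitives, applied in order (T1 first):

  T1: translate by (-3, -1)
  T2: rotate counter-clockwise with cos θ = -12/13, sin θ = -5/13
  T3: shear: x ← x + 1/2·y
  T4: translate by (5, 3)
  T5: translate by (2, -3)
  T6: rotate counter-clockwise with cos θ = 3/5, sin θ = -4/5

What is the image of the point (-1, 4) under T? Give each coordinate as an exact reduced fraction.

T1 translate by (-3, -1): (-1, 4) → (-4, 3)
T2 rotate counter-clockwise with cos θ = -12/13, sin θ = -5/13: (-4, 3) → (63/13, -16/13)
T3 shear: x ← x + 1/2·y: (63/13, -16/13) → (55/13, -16/13)
T4 translate by (5, 3): (55/13, -16/13) → (120/13, 23/13)
T5 translate by (2, -3): (120/13, 23/13) → (146/13, -16/13)
T6 rotate counter-clockwise with cos θ = 3/5, sin θ = -4/5: (146/13, -16/13) → (374/65, -632/65)

T(p) = (374/65, -632/65)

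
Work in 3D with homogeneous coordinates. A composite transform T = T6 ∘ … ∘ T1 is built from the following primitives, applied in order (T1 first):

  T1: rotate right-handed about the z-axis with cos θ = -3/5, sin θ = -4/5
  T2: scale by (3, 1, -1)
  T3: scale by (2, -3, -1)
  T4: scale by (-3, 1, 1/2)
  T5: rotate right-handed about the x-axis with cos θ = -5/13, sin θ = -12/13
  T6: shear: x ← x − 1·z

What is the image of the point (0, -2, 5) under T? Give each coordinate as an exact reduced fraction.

T(p) = (3437/130, 48/13, 307/130)

T1 rotate right-handed about the z-axis with cos θ = -3/5, sin θ = -4/5: (0, -2, 5) → (-8/5, 6/5, 5)
T2 scale by (3, 1, -1): (-8/5, 6/5, 5) → (-24/5, 6/5, -5)
T3 scale by (2, -3, -1): (-24/5, 6/5, -5) → (-48/5, -18/5, 5)
T4 scale by (-3, 1, 1/2): (-48/5, -18/5, 5) → (144/5, -18/5, 5/2)
T5 rotate right-handed about the x-axis with cos θ = -5/13, sin θ = -12/13: (144/5, -18/5, 5/2) → (144/5, 48/13, 307/130)
T6 shear: x ← x − 1·z: (144/5, 48/13, 307/130) → (3437/130, 48/13, 307/130)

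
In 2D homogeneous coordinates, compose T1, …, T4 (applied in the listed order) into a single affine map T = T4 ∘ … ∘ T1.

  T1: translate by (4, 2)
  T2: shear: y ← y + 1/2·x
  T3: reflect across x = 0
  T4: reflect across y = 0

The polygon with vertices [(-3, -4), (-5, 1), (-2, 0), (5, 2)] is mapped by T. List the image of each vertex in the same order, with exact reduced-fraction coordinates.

image vertices: (-1, 3/2), (1, -5/2), (-2, -3), (-9, -17/2)

T1 translate by (4, 2): (-3, -4) → (1, -2); (-5, 1) → (-1, 3); (-2, 0) → (2, 2); (5, 2) → (9, 4)
T2 shear: y ← y + 1/2·x: (1, -2) → (1, -3/2); (-1, 3) → (-1, 5/2); (2, 2) → (2, 3); (9, 4) → (9, 17/2)
T3 reflect across x = 0: (1, -3/2) → (-1, -3/2); (-1, 5/2) → (1, 5/2); (2, 3) → (-2, 3); (9, 17/2) → (-9, 17/2)
T4 reflect across y = 0: (-1, -3/2) → (-1, 3/2); (1, 5/2) → (1, -5/2); (-2, 3) → (-2, -3); (-9, 17/2) → (-9, -17/2)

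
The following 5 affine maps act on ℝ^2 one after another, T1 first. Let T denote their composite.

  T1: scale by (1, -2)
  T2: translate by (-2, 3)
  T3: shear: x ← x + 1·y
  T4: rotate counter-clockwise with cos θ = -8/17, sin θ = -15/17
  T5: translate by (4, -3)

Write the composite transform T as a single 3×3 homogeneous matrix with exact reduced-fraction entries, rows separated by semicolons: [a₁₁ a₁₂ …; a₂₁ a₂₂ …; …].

T = [-8/17 -14/17 105/17; -15/17 46/17 -90/17; 0 0 1]

T1 = [1 0 0; 0 -2 0; 0 0 1]
T2·T1 = [1 0 -2; 0 -2 3; 0 0 1]
T3·…·T1 = [1 -2 1; 0 -2 3; 0 0 1]
T4·…·T1 = [-8/17 -14/17 37/17; -15/17 46/17 -39/17; 0 0 1]
T5·…·T1 = [-8/17 -14/17 105/17; -15/17 46/17 -90/17; 0 0 1]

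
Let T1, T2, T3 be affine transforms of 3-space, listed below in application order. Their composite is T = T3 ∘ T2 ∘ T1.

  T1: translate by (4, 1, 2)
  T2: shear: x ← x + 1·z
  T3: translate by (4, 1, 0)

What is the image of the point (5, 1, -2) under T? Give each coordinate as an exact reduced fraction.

T1 translate by (4, 1, 2): (5, 1, -2) → (9, 2, 0)
T2 shear: x ← x + 1·z: (9, 2, 0) → (9, 2, 0)
T3 translate by (4, 1, 0): (9, 2, 0) → (13, 3, 0)

T(p) = (13, 3, 0)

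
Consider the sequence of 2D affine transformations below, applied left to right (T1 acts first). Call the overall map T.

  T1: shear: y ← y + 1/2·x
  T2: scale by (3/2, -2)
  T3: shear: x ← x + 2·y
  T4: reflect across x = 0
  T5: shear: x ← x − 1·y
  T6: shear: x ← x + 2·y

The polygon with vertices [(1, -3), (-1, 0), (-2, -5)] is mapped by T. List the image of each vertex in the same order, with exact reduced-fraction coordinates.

T1 shear: y ← y + 1/2·x: (1, -3) → (1, -5/2); (-1, 0) → (-1, -1/2); (-2, -5) → (-2, -6)
T2 scale by (3/2, -2): (1, -5/2) → (3/2, 5); (-1, -1/2) → (-3/2, 1); (-2, -6) → (-3, 12)
T3 shear: x ← x + 2·y: (3/2, 5) → (23/2, 5); (-3/2, 1) → (1/2, 1); (-3, 12) → (21, 12)
T4 reflect across x = 0: (23/2, 5) → (-23/2, 5); (1/2, 1) → (-1/2, 1); (21, 12) → (-21, 12)
T5 shear: x ← x − 1·y: (-23/2, 5) → (-33/2, 5); (-1/2, 1) → (-3/2, 1); (-21, 12) → (-33, 12)
T6 shear: x ← x + 2·y: (-33/2, 5) → (-13/2, 5); (-3/2, 1) → (1/2, 1); (-33, 12) → (-9, 12)

image vertices: (-13/2, 5), (1/2, 1), (-9, 12)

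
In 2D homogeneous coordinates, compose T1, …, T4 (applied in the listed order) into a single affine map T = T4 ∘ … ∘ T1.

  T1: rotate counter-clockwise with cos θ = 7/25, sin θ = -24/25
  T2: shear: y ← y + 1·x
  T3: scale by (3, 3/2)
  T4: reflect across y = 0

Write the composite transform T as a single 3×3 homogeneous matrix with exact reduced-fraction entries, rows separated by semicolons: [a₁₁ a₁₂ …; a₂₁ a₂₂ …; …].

T1 = [7/25 24/25 0; -24/25 7/25 0; 0 0 1]
T2·T1 = [7/25 24/25 0; -17/25 31/25 0; 0 0 1]
T3·…·T1 = [21/25 72/25 0; -51/50 93/50 0; 0 0 1]
T4·…·T1 = [21/25 72/25 0; 51/50 -93/50 0; 0 0 1]

T = [21/25 72/25 0; 51/50 -93/50 0; 0 0 1]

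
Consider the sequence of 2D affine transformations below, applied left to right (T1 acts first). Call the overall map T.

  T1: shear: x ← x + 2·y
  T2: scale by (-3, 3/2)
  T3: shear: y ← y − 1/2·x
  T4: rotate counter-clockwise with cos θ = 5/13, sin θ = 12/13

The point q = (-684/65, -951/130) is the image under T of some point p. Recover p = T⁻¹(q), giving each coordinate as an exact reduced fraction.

p = (8/5, 1)

T1 = [1 2 0; 0 1 0; 0 0 1]
T2·T1 = [-3 -6 0; 0 3/2 0; 0 0 1]
T3·…·T1 = [-3 -6 0; 3/2 9/2 0; 0 0 1]
T4·…·T1 = [-33/13 -84/13 0; -57/26 -99/26 0; 0 0 1]
det M = -9/2; M⁻¹ = [11/13 -56/39 0; -19/39 22/39 0; 0 0 1]
M⁻¹ · (-684/65, -951/130)ᵀ = (8/5, 1)ᵀ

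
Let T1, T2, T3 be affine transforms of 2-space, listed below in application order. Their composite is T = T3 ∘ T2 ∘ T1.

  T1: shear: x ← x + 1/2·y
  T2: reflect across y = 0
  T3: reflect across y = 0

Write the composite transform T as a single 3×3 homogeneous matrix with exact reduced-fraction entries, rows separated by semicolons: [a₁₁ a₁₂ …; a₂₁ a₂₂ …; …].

T = [1 1/2 0; 0 1 0; 0 0 1]

T1 = [1 1/2 0; 0 1 0; 0 0 1]
T2·T1 = [1 1/2 0; 0 -1 0; 0 0 1]
T3·…·T1 = [1 1/2 0; 0 1 0; 0 0 1]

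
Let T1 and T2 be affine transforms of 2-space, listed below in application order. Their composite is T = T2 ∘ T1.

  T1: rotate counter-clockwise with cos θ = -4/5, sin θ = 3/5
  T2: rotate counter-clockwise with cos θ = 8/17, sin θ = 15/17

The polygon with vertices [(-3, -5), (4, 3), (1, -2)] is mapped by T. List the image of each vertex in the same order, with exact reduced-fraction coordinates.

T1 rotate counter-clockwise with cos θ = -4/5, sin θ = 3/5: (-3, -5) → (27/5, 11/5); (4, 3) → (-5, 0); (1, -2) → (2/5, 11/5)
T2 rotate counter-clockwise with cos θ = 8/17, sin θ = 15/17: (27/5, 11/5) → (3/5, 29/5); (-5, 0) → (-40/17, -75/17); (2/5, 11/5) → (-149/85, 118/85)

image vertices: (3/5, 29/5), (-40/17, -75/17), (-149/85, 118/85)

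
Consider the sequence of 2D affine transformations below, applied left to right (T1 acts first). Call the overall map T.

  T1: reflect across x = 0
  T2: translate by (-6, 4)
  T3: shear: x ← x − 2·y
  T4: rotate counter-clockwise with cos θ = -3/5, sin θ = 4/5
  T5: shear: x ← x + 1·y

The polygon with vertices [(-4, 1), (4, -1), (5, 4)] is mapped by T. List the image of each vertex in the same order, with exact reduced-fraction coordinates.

image vertices: (-47/5, -63/5), (-37/5, -73/5), (-83/5, -132/5)

T1 reflect across x = 0: (-4, 1) → (4, 1); (4, -1) → (-4, -1); (5, 4) → (-5, 4)
T2 translate by (-6, 4): (4, 1) → (-2, 5); (-4, -1) → (-10, 3); (-5, 4) → (-11, 8)
T3 shear: x ← x − 2·y: (-2, 5) → (-12, 5); (-10, 3) → (-16, 3); (-11, 8) → (-27, 8)
T4 rotate counter-clockwise with cos θ = -3/5, sin θ = 4/5: (-12, 5) → (16/5, -63/5); (-16, 3) → (36/5, -73/5); (-27, 8) → (49/5, -132/5)
T5 shear: x ← x + 1·y: (16/5, -63/5) → (-47/5, -63/5); (36/5, -73/5) → (-37/5, -73/5); (49/5, -132/5) → (-83/5, -132/5)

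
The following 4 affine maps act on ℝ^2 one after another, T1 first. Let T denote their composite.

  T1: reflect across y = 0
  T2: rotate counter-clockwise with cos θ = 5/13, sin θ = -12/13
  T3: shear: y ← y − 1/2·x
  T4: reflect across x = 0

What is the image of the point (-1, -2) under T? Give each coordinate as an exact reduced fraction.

T(p) = (-19/13, 25/26)

T1 reflect across y = 0: (-1, -2) → (-1, 2)
T2 rotate counter-clockwise with cos θ = 5/13, sin θ = -12/13: (-1, 2) → (19/13, 22/13)
T3 shear: y ← y − 1/2·x: (19/13, 22/13) → (19/13, 25/26)
T4 reflect across x = 0: (19/13, 25/26) → (-19/13, 25/26)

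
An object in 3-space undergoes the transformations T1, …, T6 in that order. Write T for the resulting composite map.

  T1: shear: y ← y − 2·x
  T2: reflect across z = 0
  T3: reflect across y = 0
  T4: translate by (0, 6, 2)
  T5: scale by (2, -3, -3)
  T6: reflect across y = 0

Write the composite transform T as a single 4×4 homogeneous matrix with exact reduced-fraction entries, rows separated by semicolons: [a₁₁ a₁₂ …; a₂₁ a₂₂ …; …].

T = [2 0 0 0; 6 -3 0 18; 0 0 3 -6; 0 0 0 1]

T1 = [1 0 0 0; -2 1 0 0; 0 0 1 0; 0 0 0 1]
T2·T1 = [1 0 0 0; -2 1 0 0; 0 0 -1 0; 0 0 0 1]
T3·…·T1 = [1 0 0 0; 2 -1 0 0; 0 0 -1 0; 0 0 0 1]
T4·…·T1 = [1 0 0 0; 2 -1 0 6; 0 0 -1 2; 0 0 0 1]
T5·…·T1 = [2 0 0 0; -6 3 0 -18; 0 0 3 -6; 0 0 0 1]
T6·…·T1 = [2 0 0 0; 6 -3 0 18; 0 0 3 -6; 0 0 0 1]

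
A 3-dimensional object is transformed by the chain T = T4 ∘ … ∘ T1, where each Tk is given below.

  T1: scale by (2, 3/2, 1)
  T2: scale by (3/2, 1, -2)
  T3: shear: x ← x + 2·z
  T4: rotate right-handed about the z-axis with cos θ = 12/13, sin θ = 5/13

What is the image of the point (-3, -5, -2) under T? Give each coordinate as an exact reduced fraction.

T1 scale by (2, 3/2, 1): (-3, -5, -2) → (-6, -15/2, -2)
T2 scale by (3/2, 1, -2): (-6, -15/2, -2) → (-9, -15/2, 4)
T3 shear: x ← x + 2·z: (-9, -15/2, 4) → (-1, -15/2, 4)
T4 rotate right-handed about the z-axis with cos θ = 12/13, sin θ = 5/13: (-1, -15/2, 4) → (51/26, -95/13, 4)

T(p) = (51/26, -95/13, 4)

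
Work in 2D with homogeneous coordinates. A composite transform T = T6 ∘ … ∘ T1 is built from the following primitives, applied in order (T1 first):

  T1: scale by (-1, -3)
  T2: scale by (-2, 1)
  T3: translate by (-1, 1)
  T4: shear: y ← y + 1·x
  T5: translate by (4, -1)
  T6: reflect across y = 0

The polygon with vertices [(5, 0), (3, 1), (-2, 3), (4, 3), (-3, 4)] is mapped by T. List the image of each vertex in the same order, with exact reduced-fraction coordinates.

image vertices: (13, -9), (9, -2), (-1, 14), (11, 2), (-3, 19)

T1 scale by (-1, -3): (5, 0) → (-5, 0); (3, 1) → (-3, -3); (-2, 3) → (2, -9); (4, 3) → (-4, -9); (-3, 4) → (3, -12)
T2 scale by (-2, 1): (-5, 0) → (10, 0); (-3, -3) → (6, -3); (2, -9) → (-4, -9); (-4, -9) → (8, -9); (3, -12) → (-6, -12)
T3 translate by (-1, 1): (10, 0) → (9, 1); (6, -3) → (5, -2); (-4, -9) → (-5, -8); (8, -9) → (7, -8); (-6, -12) → (-7, -11)
T4 shear: y ← y + 1·x: (9, 1) → (9, 10); (5, -2) → (5, 3); (-5, -8) → (-5, -13); (7, -8) → (7, -1); (-7, -11) → (-7, -18)
T5 translate by (4, -1): (9, 10) → (13, 9); (5, 3) → (9, 2); (-5, -13) → (-1, -14); (7, -1) → (11, -2); (-7, -18) → (-3, -19)
T6 reflect across y = 0: (13, 9) → (13, -9); (9, 2) → (9, -2); (-1, -14) → (-1, 14); (11, -2) → (11, 2); (-3, -19) → (-3, 19)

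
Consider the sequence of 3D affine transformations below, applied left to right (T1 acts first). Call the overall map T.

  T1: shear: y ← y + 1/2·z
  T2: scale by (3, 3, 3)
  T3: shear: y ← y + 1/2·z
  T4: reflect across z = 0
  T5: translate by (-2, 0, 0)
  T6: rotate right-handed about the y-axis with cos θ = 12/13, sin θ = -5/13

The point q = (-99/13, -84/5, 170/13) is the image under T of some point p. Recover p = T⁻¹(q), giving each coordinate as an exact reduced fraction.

p = (0, -3/5, -5)

T1 = [1 0 0 0; 0 1 1/2 0; 0 0 1 0; 0 0 0 1]
T2·T1 = [3 0 0 0; 0 3 3/2 0; 0 0 3 0; 0 0 0 1]
T3·…·T1 = [3 0 0 0; 0 3 3 0; 0 0 3 0; 0 0 0 1]
T4·…·T1 = [3 0 0 0; 0 3 3 0; 0 0 -3 0; 0 0 0 1]
T5·…·T1 = [3 0 0 -2; 0 3 3 0; 0 0 -3 0; 0 0 0 1]
T6·…·T1 = [36/13 0 15/13 -24/13; 0 3 3 0; 15/13 0 -36/13 -10/13; 0 0 0 1]
det M = -27; M⁻¹ = [4/13 0 5/39 2/3; -5/39 1/3 4/13 0; 5/39 0 -4/13 0; 0 0 0 1]
M⁻¹ · (-99/13, -84/5, 170/13)ᵀ = (0, -3/5, -5)ᵀ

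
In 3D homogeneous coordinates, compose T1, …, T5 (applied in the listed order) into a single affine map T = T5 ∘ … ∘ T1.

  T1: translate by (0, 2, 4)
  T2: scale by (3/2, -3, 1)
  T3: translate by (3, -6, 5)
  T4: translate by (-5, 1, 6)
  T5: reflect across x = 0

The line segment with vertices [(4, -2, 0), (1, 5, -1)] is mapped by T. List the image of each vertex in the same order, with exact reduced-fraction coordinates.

image vertices: (-4, -5, 15), (1/2, -26, 14)

T1 translate by (0, 2, 4): (4, -2, 0) → (4, 0, 4); (1, 5, -1) → (1, 7, 3)
T2 scale by (3/2, -3, 1): (4, 0, 4) → (6, 0, 4); (1, 7, 3) → (3/2, -21, 3)
T3 translate by (3, -6, 5): (6, 0, 4) → (9, -6, 9); (3/2, -21, 3) → (9/2, -27, 8)
T4 translate by (-5, 1, 6): (9, -6, 9) → (4, -5, 15); (9/2, -27, 8) → (-1/2, -26, 14)
T5 reflect across x = 0: (4, -5, 15) → (-4, -5, 15); (-1/2, -26, 14) → (1/2, -26, 14)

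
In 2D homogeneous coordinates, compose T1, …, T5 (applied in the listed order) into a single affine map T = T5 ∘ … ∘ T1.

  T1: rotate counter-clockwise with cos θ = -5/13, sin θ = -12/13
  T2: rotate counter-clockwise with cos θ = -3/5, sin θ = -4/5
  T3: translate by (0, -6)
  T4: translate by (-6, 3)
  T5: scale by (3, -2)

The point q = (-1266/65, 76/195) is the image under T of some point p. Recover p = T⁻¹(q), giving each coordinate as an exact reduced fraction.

p = (8/3, -1)

T1 = [-5/13 12/13 0; -12/13 -5/13 0; 0 0 1]
T2·T1 = [-33/65 -56/65 0; 56/65 -33/65 0; 0 0 1]
T3·…·T1 = [-33/65 -56/65 0; 56/65 -33/65 -6; 0 0 1]
T4·…·T1 = [-33/65 -56/65 -6; 56/65 -33/65 -3; 0 0 1]
T5·…·T1 = [-99/65 -168/65 -18; -112/65 66/65 6; 0 0 1]
det M = -6; M⁻¹ = [-11/65 -28/65 -6/13; -56/195 33/130 -87/13; 0 0 1]
M⁻¹ · (-1266/65, 76/195)ᵀ = (8/3, -1)ᵀ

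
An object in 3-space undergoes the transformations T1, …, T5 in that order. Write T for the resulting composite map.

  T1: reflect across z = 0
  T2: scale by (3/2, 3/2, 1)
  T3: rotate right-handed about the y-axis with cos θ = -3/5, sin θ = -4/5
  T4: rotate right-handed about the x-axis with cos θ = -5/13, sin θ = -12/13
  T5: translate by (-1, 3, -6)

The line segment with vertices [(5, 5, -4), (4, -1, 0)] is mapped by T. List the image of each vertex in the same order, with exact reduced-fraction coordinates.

image vertices: (-87/10, 447/130, -186/13), (-23/5, 1041/130, -84/13)

T1 reflect across z = 0: (5, 5, -4) → (5, 5, 4); (4, -1, 0) → (4, -1, 0)
T2 scale by (3/2, 3/2, 1): (5, 5, 4) → (15/2, 15/2, 4); (4, -1, 0) → (6, -3/2, 0)
T3 rotate right-handed about the y-axis with cos θ = -3/5, sin θ = -4/5: (15/2, 15/2, 4) → (-77/10, 15/2, 18/5); (6, -3/2, 0) → (-18/5, -3/2, 24/5)
T4 rotate right-handed about the x-axis with cos θ = -5/13, sin θ = -12/13: (-77/10, 15/2, 18/5) → (-77/10, 57/130, -108/13); (-18/5, -3/2, 24/5) → (-18/5, 651/130, -6/13)
T5 translate by (-1, 3, -6): (-77/10, 57/130, -108/13) → (-87/10, 447/130, -186/13); (-18/5, 651/130, -6/13) → (-23/5, 1041/130, -84/13)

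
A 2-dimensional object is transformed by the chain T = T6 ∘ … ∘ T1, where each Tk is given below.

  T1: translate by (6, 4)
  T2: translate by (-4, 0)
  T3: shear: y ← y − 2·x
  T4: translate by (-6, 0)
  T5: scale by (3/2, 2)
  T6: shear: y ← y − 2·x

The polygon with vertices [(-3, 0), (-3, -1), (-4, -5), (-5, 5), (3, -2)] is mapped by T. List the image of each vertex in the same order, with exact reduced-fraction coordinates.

T1 translate by (6, 4): (-3, 0) → (3, 4); (-3, -1) → (3, 3); (-4, -5) → (2, -1); (-5, 5) → (1, 9); (3, -2) → (9, 2)
T2 translate by (-4, 0): (3, 4) → (-1, 4); (3, 3) → (-1, 3); (2, -1) → (-2, -1); (1, 9) → (-3, 9); (9, 2) → (5, 2)
T3 shear: y ← y − 2·x: (-1, 4) → (-1, 6); (-1, 3) → (-1, 5); (-2, -1) → (-2, 3); (-3, 9) → (-3, 15); (5, 2) → (5, -8)
T4 translate by (-6, 0): (-1, 6) → (-7, 6); (-1, 5) → (-7, 5); (-2, 3) → (-8, 3); (-3, 15) → (-9, 15); (5, -8) → (-1, -8)
T5 scale by (3/2, 2): (-7, 6) → (-21/2, 12); (-7, 5) → (-21/2, 10); (-8, 3) → (-12, 6); (-9, 15) → (-27/2, 30); (-1, -8) → (-3/2, -16)
T6 shear: y ← y − 2·x: (-21/2, 12) → (-21/2, 33); (-21/2, 10) → (-21/2, 31); (-12, 6) → (-12, 30); (-27/2, 30) → (-27/2, 57); (-3/2, -16) → (-3/2, -13)

image vertices: (-21/2, 33), (-21/2, 31), (-12, 30), (-27/2, 57), (-3/2, -13)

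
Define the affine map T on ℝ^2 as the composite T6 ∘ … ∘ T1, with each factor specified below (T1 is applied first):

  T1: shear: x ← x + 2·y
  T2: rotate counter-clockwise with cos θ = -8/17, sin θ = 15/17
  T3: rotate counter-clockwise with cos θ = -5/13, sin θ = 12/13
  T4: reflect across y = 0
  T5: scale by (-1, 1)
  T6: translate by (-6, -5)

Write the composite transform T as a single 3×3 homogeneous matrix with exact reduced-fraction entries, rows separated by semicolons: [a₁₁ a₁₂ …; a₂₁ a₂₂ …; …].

T = [140/221 109/221 -6; 171/221 482/221 -5; 0 0 1]

T1 = [1 2 0; 0 1 0; 0 0 1]
T2·T1 = [-8/17 -31/17 0; 15/17 22/17 0; 0 0 1]
T3·…·T1 = [-140/221 -109/221 0; -171/221 -482/221 0; 0 0 1]
T4·…·T1 = [-140/221 -109/221 0; 171/221 482/221 0; 0 0 1]
T5·…·T1 = [140/221 109/221 0; 171/221 482/221 0; 0 0 1]
T6·…·T1 = [140/221 109/221 -6; 171/221 482/221 -5; 0 0 1]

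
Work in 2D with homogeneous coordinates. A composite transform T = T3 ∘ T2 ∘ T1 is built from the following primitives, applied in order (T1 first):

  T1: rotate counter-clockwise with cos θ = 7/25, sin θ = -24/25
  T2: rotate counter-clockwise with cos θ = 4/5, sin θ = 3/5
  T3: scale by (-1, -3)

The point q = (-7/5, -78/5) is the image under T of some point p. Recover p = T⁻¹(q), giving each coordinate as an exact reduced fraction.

p = (-2, 5)

T1 = [7/25 24/25 0; -24/25 7/25 0; 0 0 1]
T2·T1 = [4/5 3/5 0; -3/5 4/5 0; 0 0 1]
T3·…·T1 = [-4/5 -3/5 0; 9/5 -12/5 0; 0 0 1]
det M = 3; M⁻¹ = [-4/5 1/5 0; -3/5 -4/15 0; 0 0 1]
M⁻¹ · (-7/5, -78/5)ᵀ = (-2, 5)ᵀ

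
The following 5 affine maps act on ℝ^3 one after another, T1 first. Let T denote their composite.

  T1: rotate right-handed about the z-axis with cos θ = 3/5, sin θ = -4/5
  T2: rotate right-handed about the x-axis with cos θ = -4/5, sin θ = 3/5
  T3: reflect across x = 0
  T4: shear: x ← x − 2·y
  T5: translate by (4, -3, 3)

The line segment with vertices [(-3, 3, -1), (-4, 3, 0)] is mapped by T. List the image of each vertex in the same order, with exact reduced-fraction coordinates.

T1 rotate right-handed about the z-axis with cos θ = 3/5, sin θ = -4/5: (-3, 3, -1) → (3/5, 21/5, -1); (-4, 3, 0) → (0, 5, 0)
T2 rotate right-handed about the x-axis with cos θ = -4/5, sin θ = 3/5: (3/5, 21/5, -1) → (3/5, -69/25, 83/25); (0, 5, 0) → (0, -4, 3)
T3 reflect across x = 0: (3/5, -69/25, 83/25) → (-3/5, -69/25, 83/25); (0, -4, 3) → (0, -4, 3)
T4 shear: x ← x − 2·y: (-3/5, -69/25, 83/25) → (123/25, -69/25, 83/25); (0, -4, 3) → (8, -4, 3)
T5 translate by (4, -3, 3): (123/25, -69/25, 83/25) → (223/25, -144/25, 158/25); (8, -4, 3) → (12, -7, 6)

image vertices: (223/25, -144/25, 158/25), (12, -7, 6)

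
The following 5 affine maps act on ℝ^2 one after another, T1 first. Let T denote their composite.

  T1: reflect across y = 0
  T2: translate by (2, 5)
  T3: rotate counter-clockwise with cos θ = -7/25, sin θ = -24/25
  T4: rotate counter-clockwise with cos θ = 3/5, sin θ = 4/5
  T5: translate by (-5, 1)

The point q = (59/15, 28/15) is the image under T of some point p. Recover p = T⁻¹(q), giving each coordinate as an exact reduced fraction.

T1 = [1 0 0; 0 -1 0; 0 0 1]
T2·T1 = [1 0 2; 0 -1 5; 0 0 1]
T3·…·T1 = [-7/25 -24/25 106/25; -24/25 7/25 -83/25; 0 0 1]
T4·…·T1 = [3/5 -4/5 26/5; -4/5 -3/5 7/5; 0 0 1]
T5·…·T1 = [3/5 -4/5 1/5; -4/5 -3/5 12/5; 0 0 1]
det M = -1; M⁻¹ = [3/5 -4/5 9/5; -4/5 -3/5 8/5; 0 0 1]
M⁻¹ · (59/15, 28/15)ᵀ = (8/3, -8/3)ᵀ

p = (8/3, -8/3)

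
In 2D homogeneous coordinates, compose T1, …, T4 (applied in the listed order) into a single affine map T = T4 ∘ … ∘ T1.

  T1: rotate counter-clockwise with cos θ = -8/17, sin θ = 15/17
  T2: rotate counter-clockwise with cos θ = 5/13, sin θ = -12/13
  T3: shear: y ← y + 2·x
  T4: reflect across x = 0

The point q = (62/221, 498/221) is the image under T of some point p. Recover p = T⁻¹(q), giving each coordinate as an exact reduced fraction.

p = (2, 2)

T1 = [-8/17 -15/17 0; 15/17 -8/17 0; 0 0 1]
T2·T1 = [140/221 -171/221 0; 171/221 140/221 0; 0 0 1]
T3·…·T1 = [140/221 -171/221 0; 451/221 -202/221 0; 0 0 1]
T4·…·T1 = [-140/221 171/221 0; 451/221 -202/221 0; 0 0 1]
det M = -1; M⁻¹ = [202/221 171/221 0; 451/221 140/221 0; 0 0 1]
M⁻¹ · (62/221, 498/221)ᵀ = (2, 2)ᵀ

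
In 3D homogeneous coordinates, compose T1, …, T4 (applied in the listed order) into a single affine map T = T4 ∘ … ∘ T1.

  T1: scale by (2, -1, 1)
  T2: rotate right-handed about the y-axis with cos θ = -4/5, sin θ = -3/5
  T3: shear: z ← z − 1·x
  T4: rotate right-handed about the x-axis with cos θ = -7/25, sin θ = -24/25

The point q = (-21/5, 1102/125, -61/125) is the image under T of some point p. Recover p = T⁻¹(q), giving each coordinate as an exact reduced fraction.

p = (3, 2, -1)

T1 = [2 0 0 0; 0 -1 0 0; 0 0 1 0; 0 0 0 1]
T2·T1 = [-8/5 0 -3/5 0; 0 -1 0 0; 6/5 0 -4/5 0; 0 0 0 1]
T3·…·T1 = [-8/5 0 -3/5 0; 0 -1 0 0; 14/5 0 -1/5 0; 0 0 0 1]
T4·…·T1 = [-8/5 0 -3/5 0; 336/125 7/25 -24/125 0; -98/125 24/25 7/125 0; 0 0 0 1]
det M = -2; M⁻¹ = [-1/10 36/125 -21/250 0; 0 7/25 24/25 0; -7/5 -96/125 28/125 0; 0 0 0 1]
M⁻¹ · (-21/5, 1102/125, -61/125)ᵀ = (3, 2, -1)ᵀ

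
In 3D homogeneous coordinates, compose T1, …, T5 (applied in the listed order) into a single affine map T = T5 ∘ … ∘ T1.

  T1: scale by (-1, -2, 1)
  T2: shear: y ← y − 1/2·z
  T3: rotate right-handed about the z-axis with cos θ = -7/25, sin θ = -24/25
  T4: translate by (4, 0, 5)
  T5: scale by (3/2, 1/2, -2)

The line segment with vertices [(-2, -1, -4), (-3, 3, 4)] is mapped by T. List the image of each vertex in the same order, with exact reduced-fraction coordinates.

T1 scale by (-1, -2, 1): (-2, -1, -4) → (2, 2, -4); (-3, 3, 4) → (3, -6, 4)
T2 shear: y ← y − 1/2·z: (2, 2, -4) → (2, 4, -4); (3, -6, 4) → (3, -8, 4)
T3 rotate right-handed about the z-axis with cos θ = -7/25, sin θ = -24/25: (2, 4, -4) → (82/25, -76/25, -4); (3, -8, 4) → (-213/25, -16/25, 4)
T4 translate by (4, 0, 5): (82/25, -76/25, -4) → (182/25, -76/25, 1); (-213/25, -16/25, 4) → (-113/25, -16/25, 9)
T5 scale by (3/2, 1/2, -2): (182/25, -76/25, 1) → (273/25, -38/25, -2); (-113/25, -16/25, 9) → (-339/50, -8/25, -18)

image vertices: (273/25, -38/25, -2), (-339/50, -8/25, -18)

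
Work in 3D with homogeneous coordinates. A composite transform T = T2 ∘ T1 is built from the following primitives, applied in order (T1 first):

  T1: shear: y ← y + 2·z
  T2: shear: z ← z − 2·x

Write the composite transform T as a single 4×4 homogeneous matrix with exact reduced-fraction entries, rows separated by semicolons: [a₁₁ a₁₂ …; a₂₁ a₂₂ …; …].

T1 = [1 0 0 0; 0 1 2 0; 0 0 1 0; 0 0 0 1]
T2·T1 = [1 0 0 0; 0 1 2 0; -2 0 1 0; 0 0 0 1]

T = [1 0 0 0; 0 1 2 0; -2 0 1 0; 0 0 0 1]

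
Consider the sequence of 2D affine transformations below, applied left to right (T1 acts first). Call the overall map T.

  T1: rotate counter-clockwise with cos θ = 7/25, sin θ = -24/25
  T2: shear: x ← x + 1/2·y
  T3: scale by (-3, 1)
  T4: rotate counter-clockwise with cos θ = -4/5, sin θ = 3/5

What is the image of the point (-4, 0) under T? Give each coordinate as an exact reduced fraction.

T1 rotate counter-clockwise with cos θ = 7/25, sin θ = -24/25: (-4, 0) → (-28/25, 96/25)
T2 shear: x ← x + 1/2·y: (-28/25, 96/25) → (4/5, 96/25)
T3 scale by (-3, 1): (4/5, 96/25) → (-12/5, 96/25)
T4 rotate counter-clockwise with cos θ = -4/5, sin θ = 3/5: (-12/5, 96/25) → (-48/125, -564/125)

T(p) = (-48/125, -564/125)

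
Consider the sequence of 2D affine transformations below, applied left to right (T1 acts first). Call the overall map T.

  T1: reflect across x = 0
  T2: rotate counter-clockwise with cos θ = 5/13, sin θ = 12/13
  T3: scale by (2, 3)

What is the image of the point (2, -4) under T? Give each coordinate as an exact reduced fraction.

T1 reflect across x = 0: (2, -4) → (-2, -4)
T2 rotate counter-clockwise with cos θ = 5/13, sin θ = 12/13: (-2, -4) → (38/13, -44/13)
T3 scale by (2, 3): (38/13, -44/13) → (76/13, -132/13)

T(p) = (76/13, -132/13)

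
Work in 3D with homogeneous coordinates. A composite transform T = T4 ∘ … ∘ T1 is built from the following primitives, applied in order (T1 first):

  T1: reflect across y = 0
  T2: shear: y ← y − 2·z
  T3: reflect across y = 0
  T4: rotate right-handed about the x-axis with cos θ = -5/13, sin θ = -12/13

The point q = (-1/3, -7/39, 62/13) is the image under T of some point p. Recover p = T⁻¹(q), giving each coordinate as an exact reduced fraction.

T1 = [1 0 0 0; 0 -1 0 0; 0 0 1 0; 0 0 0 1]
T2·T1 = [1 0 0 0; 0 -1 -2 0; 0 0 1 0; 0 0 0 1]
T3·…·T1 = [1 0 0 0; 0 1 2 0; 0 0 1 0; 0 0 0 1]
T4·…·T1 = [1 0 0 0; 0 -5/13 2/13 0; 0 -12/13 -29/13 0; 0 0 0 1]
det M = 1; M⁻¹ = [1 0 0 0; 0 -29/13 -2/13 0; 0 12/13 -5/13 0; 0 0 0 1]
M⁻¹ · (-1/3, -7/39, 62/13)ᵀ = (-1/3, -1/3, -2)ᵀ

p = (-1/3, -1/3, -2)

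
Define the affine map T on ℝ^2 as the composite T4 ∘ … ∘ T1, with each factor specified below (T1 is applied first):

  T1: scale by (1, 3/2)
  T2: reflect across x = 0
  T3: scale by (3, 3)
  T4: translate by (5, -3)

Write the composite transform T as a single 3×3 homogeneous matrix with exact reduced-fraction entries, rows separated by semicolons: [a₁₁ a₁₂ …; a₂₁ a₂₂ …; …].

T1 = [1 0 0; 0 3/2 0; 0 0 1]
T2·T1 = [-1 0 0; 0 3/2 0; 0 0 1]
T3·…·T1 = [-3 0 0; 0 9/2 0; 0 0 1]
T4·…·T1 = [-3 0 5; 0 9/2 -3; 0 0 1]

T = [-3 0 5; 0 9/2 -3; 0 0 1]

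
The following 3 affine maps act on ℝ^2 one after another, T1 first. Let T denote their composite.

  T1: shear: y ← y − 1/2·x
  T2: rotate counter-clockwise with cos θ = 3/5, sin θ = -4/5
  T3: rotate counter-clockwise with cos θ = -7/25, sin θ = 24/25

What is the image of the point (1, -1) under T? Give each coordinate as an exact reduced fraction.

T(p) = (9/5, -1/10)

T1 shear: y ← y − 1/2·x: (1, -1) → (1, -3/2)
T2 rotate counter-clockwise with cos θ = 3/5, sin θ = -4/5: (1, -3/2) → (-3/5, -17/10)
T3 rotate counter-clockwise with cos θ = -7/25, sin θ = 24/25: (-3/5, -17/10) → (9/5, -1/10)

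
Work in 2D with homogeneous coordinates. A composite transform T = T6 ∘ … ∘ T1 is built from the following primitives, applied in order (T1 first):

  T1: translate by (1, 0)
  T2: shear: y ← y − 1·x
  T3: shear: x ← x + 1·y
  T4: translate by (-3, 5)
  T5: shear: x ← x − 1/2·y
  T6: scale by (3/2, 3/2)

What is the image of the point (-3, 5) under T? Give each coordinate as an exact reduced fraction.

T1 translate by (1, 0): (-3, 5) → (-2, 5)
T2 shear: y ← y − 1·x: (-2, 5) → (-2, 7)
T3 shear: x ← x + 1·y: (-2, 7) → (5, 7)
T4 translate by (-3, 5): (5, 7) → (2, 12)
T5 shear: x ← x − 1/2·y: (2, 12) → (-4, 12)
T6 scale by (3/2, 3/2): (-4, 12) → (-6, 18)

T(p) = (-6, 18)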